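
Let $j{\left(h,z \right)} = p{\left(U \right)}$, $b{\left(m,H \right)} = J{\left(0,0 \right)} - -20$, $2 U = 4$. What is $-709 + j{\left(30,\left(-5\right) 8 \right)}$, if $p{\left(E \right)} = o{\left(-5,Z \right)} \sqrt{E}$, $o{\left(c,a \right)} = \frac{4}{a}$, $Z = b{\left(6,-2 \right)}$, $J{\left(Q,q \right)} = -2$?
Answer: $-709 + \frac{2 \sqrt{2}}{9} \approx -708.69$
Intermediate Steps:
$U = 2$ ($U = \frac{1}{2} \cdot 4 = 2$)
$b{\left(m,H \right)} = 18$ ($b{\left(m,H \right)} = -2 - -20 = -2 + 20 = 18$)
$Z = 18$
$p{\left(E \right)} = \frac{2 \sqrt{E}}{9}$ ($p{\left(E \right)} = \frac{4}{18} \sqrt{E} = 4 \cdot \frac{1}{18} \sqrt{E} = \frac{2 \sqrt{E}}{9}$)
$j{\left(h,z \right)} = \frac{2 \sqrt{2}}{9}$
$-709 + j{\left(30,\left(-5\right) 8 \right)} = -709 + \frac{2 \sqrt{2}}{9}$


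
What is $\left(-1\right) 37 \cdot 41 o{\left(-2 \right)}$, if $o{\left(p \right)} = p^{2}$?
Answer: $-6068$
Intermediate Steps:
$\left(-1\right) 37 \cdot 41 o{\left(-2 \right)} = \left(-1\right) 37 \cdot 41 \left(-2\right)^{2} = \left(-37\right) 41 \cdot 4 = \left(-1517\right) 4 = -6068$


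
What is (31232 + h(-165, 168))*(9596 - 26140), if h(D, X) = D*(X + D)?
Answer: -508512928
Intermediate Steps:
h(D, X) = D*(D + X)
(31232 + h(-165, 168))*(9596 - 26140) = (31232 - 165*(-165 + 168))*(9596 - 26140) = (31232 - 165*3)*(-16544) = (31232 - 495)*(-16544) = 30737*(-16544) = -508512928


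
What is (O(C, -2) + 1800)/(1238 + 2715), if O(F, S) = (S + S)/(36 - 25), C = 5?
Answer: 19796/43483 ≈ 0.45526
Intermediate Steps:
O(F, S) = 2*S/11 (O(F, S) = (2*S)/11 = (2*S)*(1/11) = 2*S/11)
(O(C, -2) + 1800)/(1238 + 2715) = ((2/11)*(-2) + 1800)/(1238 + 2715) = (-4/11 + 1800)/3953 = (19796/11)*(1/3953) = 19796/43483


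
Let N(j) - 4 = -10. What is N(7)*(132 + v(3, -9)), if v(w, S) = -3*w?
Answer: -738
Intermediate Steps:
N(j) = -6 (N(j) = 4 - 10 = -6)
N(7)*(132 + v(3, -9)) = -6*(132 - 3*3) = -6*(132 - 9) = -6*123 = -738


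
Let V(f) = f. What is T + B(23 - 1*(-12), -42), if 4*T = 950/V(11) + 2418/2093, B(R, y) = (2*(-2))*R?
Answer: -209191/1771 ≈ -118.12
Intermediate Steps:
B(R, y) = -4*R
T = 38749/1771 (T = (950/11 + 2418/2093)/4 = (950*(1/11) + 2418*(1/2093))/4 = (950/11 + 186/161)/4 = (¼)*(154996/1771) = 38749/1771 ≈ 21.880)
T + B(23 - 1*(-12), -42) = 38749/1771 - 4*(23 - 1*(-12)) = 38749/1771 - 4*(23 + 12) = 38749/1771 - 4*35 = 38749/1771 - 140 = -209191/1771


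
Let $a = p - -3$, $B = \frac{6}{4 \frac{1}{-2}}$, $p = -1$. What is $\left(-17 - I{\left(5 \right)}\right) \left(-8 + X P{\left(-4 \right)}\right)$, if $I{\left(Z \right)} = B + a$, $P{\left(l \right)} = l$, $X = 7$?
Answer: $576$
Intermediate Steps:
$B = -3$ ($B = \frac{6}{4 \left(- \frac{1}{2}\right)} = \frac{6}{-2} = 6 \left(- \frac{1}{2}\right) = -3$)
$a = 2$ ($a = -1 - -3 = -1 + 3 = 2$)
$I{\left(Z \right)} = -1$ ($I{\left(Z \right)} = -3 + 2 = -1$)
$\left(-17 - I{\left(5 \right)}\right) \left(-8 + X P{\left(-4 \right)}\right) = \left(-17 - -1\right) \left(-8 + 7 \left(-4\right)\right) = \left(-17 + 1\right) \left(-8 - 28\right) = \left(-16\right) \left(-36\right) = 576$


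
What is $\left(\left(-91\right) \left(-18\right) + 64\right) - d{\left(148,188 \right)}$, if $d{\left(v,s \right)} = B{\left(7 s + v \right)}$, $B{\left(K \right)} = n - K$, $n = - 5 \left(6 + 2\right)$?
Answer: $3206$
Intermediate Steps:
$n = -40$ ($n = \left(-5\right) 8 = -40$)
$B{\left(K \right)} = -40 - K$
$d{\left(v,s \right)} = -40 - v - 7 s$ ($d{\left(v,s \right)} = -40 - \left(7 s + v\right) = -40 - \left(v + 7 s\right) = -40 - v - 7 s$)
$\left(\left(-91\right) \left(-18\right) + 64\right) - d{\left(148,188 \right)} = \left(\left(-91\right) \left(-18\right) + 64\right) - \left(-40 - 148 - 1316\right) = \left(1638 + 64\right) - \left(-40 - 148 - 1316\right) = 1702 - -1504 = 1702 + 1504 = 3206$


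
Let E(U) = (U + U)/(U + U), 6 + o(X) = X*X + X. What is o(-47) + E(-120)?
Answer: 2157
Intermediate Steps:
o(X) = -6 + X + X**2 (o(X) = -6 + (X*X + X) = -6 + (X**2 + X) = -6 + (X + X**2) = -6 + X + X**2)
E(U) = 1 (E(U) = (2*U)/((2*U)) = (2*U)*(1/(2*U)) = 1)
o(-47) + E(-120) = (-6 - 47 + (-47)**2) + 1 = (-6 - 47 + 2209) + 1 = 2156 + 1 = 2157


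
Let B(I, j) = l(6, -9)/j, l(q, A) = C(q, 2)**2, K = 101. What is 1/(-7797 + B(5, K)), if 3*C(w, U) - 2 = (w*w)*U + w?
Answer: -909/7081073 ≈ -0.00012837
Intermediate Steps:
C(w, U) = 2/3 + w/3 + U*w**2/3 (C(w, U) = 2/3 + ((w*w)*U + w)/3 = 2/3 + (w**2*U + w)/3 = 2/3 + (U*w**2 + w)/3 = 2/3 + (w + U*w**2)/3 = 2/3 + (w/3 + U*w**2/3) = 2/3 + w/3 + U*w**2/3)
l(q, A) = (2/3 + q/3 + 2*q**2/3)**2 (l(q, A) = (2/3 + q/3 + (1/3)*2*q**2)**2 = (2/3 + q/3 + 2*q**2/3)**2)
B(I, j) = 6400/(9*j) (B(I, j) = ((2 + 6 + 2*6**2)**2/9)/j = ((2 + 6 + 2*36)**2/9)/j = ((2 + 6 + 72)**2/9)/j = ((1/9)*80**2)/j = ((1/9)*6400)/j = 6400/(9*j))
1/(-7797 + B(5, K)) = 1/(-7797 + (6400/9)/101) = 1/(-7797 + (6400/9)*(1/101)) = 1/(-7797 + 6400/909) = 1/(-7081073/909) = -909/7081073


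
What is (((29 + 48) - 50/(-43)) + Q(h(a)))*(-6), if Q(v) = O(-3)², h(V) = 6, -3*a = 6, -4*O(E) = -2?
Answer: -40461/86 ≈ -470.48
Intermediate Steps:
O(E) = ½ (O(E) = -¼*(-2) = ½)
a = -2 (a = -⅓*6 = -2)
Q(v) = ¼ (Q(v) = (½)² = ¼)
(((29 + 48) - 50/(-43)) + Q(h(a)))*(-6) = (((29 + 48) - 50/(-43)) + ¼)*(-6) = ((77 - 50*(-1/43)) + ¼)*(-6) = ((77 + 50/43) + ¼)*(-6) = (3361/43 + ¼)*(-6) = (13487/172)*(-6) = -40461/86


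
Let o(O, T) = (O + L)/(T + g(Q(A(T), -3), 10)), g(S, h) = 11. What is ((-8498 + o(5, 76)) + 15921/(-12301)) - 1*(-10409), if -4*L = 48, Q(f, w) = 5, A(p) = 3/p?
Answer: 2043656123/1070187 ≈ 1909.6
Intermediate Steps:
L = -12 (L = -¼*48 = -12)
o(O, T) = (-12 + O)/(11 + T) (o(O, T) = (O - 12)/(T + 11) = (-12 + O)/(11 + T))
((-8498 + o(5, 76)) + 15921/(-12301)) - 1*(-10409) = ((-8498 + (-12 + 5)/(11 + 76)) + 15921/(-12301)) - 1*(-10409) = ((-8498 - 7/87) + 15921*(-1/12301)) + 10409 = ((-8498 + (1/87)*(-7)) - 15921/12301) + 10409 = ((-8498 - 7/87) - 15921/12301) + 10409 = (-739333/87 - 15921/12301) + 10409 = -9095920360/1070187 + 10409 = 2043656123/1070187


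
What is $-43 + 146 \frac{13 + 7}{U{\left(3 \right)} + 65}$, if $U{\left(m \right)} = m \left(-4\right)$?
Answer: $\frac{641}{53} \approx 12.094$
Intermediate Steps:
$U{\left(m \right)} = - 4 m$
$-43 + 146 \frac{13 + 7}{U{\left(3 \right)} + 65} = -43 + 146 \frac{13 + 7}{\left(-4\right) 3 + 65} = -43 + 146 \frac{20}{-12 + 65} = -43 + 146 \cdot \frac{20}{53} = -43 + \frac{2920}{53} = \frac{641}{53}$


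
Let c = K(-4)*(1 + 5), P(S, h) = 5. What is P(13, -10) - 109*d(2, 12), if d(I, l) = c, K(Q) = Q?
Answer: 2621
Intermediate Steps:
c = -24 (c = -4*(1 + 5) = -4*6 = -24)
d(I, l) = -24
P(13, -10) - 109*d(2, 12) = 5 - 109*(-24) = 5 + 2616 = 2621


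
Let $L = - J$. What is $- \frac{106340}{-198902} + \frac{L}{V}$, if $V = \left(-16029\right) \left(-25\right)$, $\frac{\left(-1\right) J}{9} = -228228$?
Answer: $- \frac{1563854506}{340619675} \approx -4.5912$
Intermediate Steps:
$J = 2054052$ ($J = \left(-9\right) \left(-228228\right) = 2054052$)
$V = 400725$
$L = -2054052$ ($L = \left(-1\right) 2054052 = -2054052$)
$- \frac{106340}{-198902} + \frac{L}{V} = - \frac{106340}{-198902} - \frac{2054052}{400725} = \left(-106340\right) \left(- \frac{1}{198902}\right) - \frac{17556}{3425} = \frac{53170}{99451} - \frac{17556}{3425} = - \frac{1563854506}{340619675}$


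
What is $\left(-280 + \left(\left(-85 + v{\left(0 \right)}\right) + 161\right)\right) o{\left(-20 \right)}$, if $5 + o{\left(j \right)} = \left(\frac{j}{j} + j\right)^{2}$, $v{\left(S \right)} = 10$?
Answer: $-69064$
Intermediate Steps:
$o{\left(j \right)} = -5 + \left(1 + j\right)^{2}$ ($o{\left(j \right)} = -5 + \left(\frac{j}{j} + j\right)^{2} = -5 + \left(1 + j\right)^{2}$)
$\left(-280 + \left(\left(-85 + v{\left(0 \right)}\right) + 161\right)\right) o{\left(-20 \right)} = \left(-280 + \left(\left(-85 + 10\right) + 161\right)\right) \left(-5 + \left(1 - 20\right)^{2}\right) = \left(-280 + \left(-75 + 161\right)\right) \left(-5 + \left(-19\right)^{2}\right) = \left(-280 + 86\right) \left(-5 + 361\right) = \left(-194\right) 356 = -69064$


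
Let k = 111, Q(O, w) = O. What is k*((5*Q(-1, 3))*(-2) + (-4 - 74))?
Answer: -7548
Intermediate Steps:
k*((5*Q(-1, 3))*(-2) + (-4 - 74)) = 111*((5*(-1))*(-2) + (-4 - 74)) = 111*(-5*(-2) - 78) = 111*(10 - 78) = 111*(-68) = -7548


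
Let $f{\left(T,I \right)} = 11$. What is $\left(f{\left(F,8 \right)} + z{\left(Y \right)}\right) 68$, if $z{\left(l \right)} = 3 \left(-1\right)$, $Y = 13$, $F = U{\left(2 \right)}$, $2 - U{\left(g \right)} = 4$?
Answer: $544$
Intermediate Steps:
$U{\left(g \right)} = -2$ ($U{\left(g \right)} = 2 - 4 = -2$)
$F = -2$
$z{\left(l \right)} = -3$
$\left(f{\left(F,8 \right)} + z{\left(Y \right)}\right) 68 = \left(11 - 3\right) 68 = 8 \cdot 68 = 544$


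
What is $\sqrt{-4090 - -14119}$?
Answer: $\sqrt{10029} \approx 100.14$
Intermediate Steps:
$\sqrt{-4090 - -14119} = \sqrt{-4090 + 14119} = \sqrt{10029}$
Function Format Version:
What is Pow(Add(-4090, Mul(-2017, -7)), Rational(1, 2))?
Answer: Pow(10029, Rational(1, 2)) ≈ 100.14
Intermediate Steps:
Pow(Add(-4090, Mul(-2017, -7)), Rational(1, 2)) = Pow(Add(-4090, 14119), Rational(1, 2)) = Pow(10029, Rational(1, 2))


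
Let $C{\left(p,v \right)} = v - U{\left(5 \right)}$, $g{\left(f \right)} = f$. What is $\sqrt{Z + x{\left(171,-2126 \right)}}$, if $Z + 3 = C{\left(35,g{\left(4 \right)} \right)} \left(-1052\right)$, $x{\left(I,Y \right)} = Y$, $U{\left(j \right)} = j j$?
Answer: $\sqrt{19963} \approx 141.29$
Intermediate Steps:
$U{\left(j \right)} = j^{2}$
$C{\left(p,v \right)} = -25 + v$ ($C{\left(p,v \right)} = v - 5^{2} = v - 25 = -25 + v$)
$Z = 22089$ ($Z = -3 + \left(-25 + 4\right) \left(-1052\right) = -3 - -22092 = -3 + 22092 = 22089$)
$\sqrt{Z + x{\left(171,-2126 \right)}} = \sqrt{22089 - 2126} = \sqrt{19963}$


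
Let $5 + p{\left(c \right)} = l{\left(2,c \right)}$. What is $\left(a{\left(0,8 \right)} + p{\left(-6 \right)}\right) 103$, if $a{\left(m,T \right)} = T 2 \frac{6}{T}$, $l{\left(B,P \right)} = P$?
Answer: $103$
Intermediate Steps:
$a{\left(m,T \right)} = 12$ ($a{\left(m,T \right)} = 2 T \frac{6}{T} = 12$)
$p{\left(c \right)} = -5 + c$
$\left(a{\left(0,8 \right)} + p{\left(-6 \right)}\right) 103 = \left(12 - 11\right) 103 = 1 \cdot 103 = 103$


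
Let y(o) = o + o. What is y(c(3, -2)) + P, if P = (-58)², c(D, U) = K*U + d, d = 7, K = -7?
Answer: 3406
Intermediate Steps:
c(D, U) = 7 - 7*U (c(D, U) = -7*U + 7 = 7 - 7*U)
y(o) = 2*o
P = 3364
y(c(3, -2)) + P = 2*(7 - 7*(-2)) + 3364 = 2*(7 + 14) + 3364 = 2*21 + 3364 = 42 + 3364 = 3406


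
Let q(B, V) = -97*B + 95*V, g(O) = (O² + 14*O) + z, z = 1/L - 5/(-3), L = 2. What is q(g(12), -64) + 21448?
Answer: -90637/6 ≈ -15106.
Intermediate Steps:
z = 13/6 (z = 1/2 - 5/(-3) = 1*(½) - 5*(-⅓) = ½ + 5/3 = 13/6 ≈ 2.1667)
g(O) = 13/6 + O² + 14*O (g(O) = (O² + 14*O) + 13/6 = 13/6 + O² + 14*O)
q(g(12), -64) + 21448 = (-97*(13/6 + 12² + 14*12) + 95*(-64)) + 21448 = (-97*(13/6 + 144 + 168) - 6080) + 21448 = (-97*1885/6 - 6080) + 21448 = (-182845/6 - 6080) + 21448 = -219325/6 + 21448 = -90637/6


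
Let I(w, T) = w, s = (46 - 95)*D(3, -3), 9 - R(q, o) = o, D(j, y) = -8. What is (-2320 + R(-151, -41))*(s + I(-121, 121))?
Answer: -615170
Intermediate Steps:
R(q, o) = 9 - o
s = 392 (s = (46 - 95)*(-8) = -49*(-8) = 392)
(-2320 + R(-151, -41))*(s + I(-121, 121)) = (-2320 + (9 - 1*(-41)))*(392 - 121) = (-2320 + (9 + 41))*271 = (-2320 + 50)*271 = -2270*271 = -615170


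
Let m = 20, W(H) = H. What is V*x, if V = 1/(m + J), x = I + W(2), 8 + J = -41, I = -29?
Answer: 27/29 ≈ 0.93103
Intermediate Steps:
J = -49 (J = -8 - 41 = -49)
x = -27 (x = -29 + 2 = -27)
V = -1/29 (V = 1/(20 - 49) = 1/(-29) = -1/29 ≈ -0.034483)
V*x = -1/29*(-27) = 27/29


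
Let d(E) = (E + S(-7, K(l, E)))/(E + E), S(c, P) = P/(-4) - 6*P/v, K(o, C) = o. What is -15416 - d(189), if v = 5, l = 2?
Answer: -58274341/3780 ≈ -15417.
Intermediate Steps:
S(c, P) = -29*P/20 (S(c, P) = P/(-4) - 6*P/5 = P*(-¼) - 6*P/5 = -P/4 - 6*P/5 = -29*P/20)
d(E) = (-29/10 + E)/(2*E) (d(E) = (E - 29/20*2)/(E + E) = (E - 29/10)/((2*E)) = (-29/10 + E)*(1/(2*E)) = (-29/10 + E)/(2*E))
-15416 - d(189) = -15416 - (-29 + 10*189)/(20*189) = -15416 - (-29 + 1890)/(20*189) = -15416 - 1861/(20*189) = -15416 - 1*1861/3780 = -15416 - 1861/3780 = -58274341/3780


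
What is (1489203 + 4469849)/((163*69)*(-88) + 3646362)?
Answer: 2979526/1328313 ≈ 2.2431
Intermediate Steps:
(1489203 + 4469849)/((163*69)*(-88) + 3646362) = 5959052/(11247*(-88) + 3646362) = 5959052/(-989736 + 3646362) = 5959052/2656626 = 5959052*(1/2656626) = 2979526/1328313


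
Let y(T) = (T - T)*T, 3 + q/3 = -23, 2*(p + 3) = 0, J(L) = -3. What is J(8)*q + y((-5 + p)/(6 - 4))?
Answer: 234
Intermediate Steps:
p = -3 (p = -3 + (½)*0 = -3 + 0 = -3)
q = -78 (q = -9 + 3*(-23) = -9 - 69 = -78)
y(T) = 0 (y(T) = 0*T = 0)
J(8)*q + y((-5 + p)/(6 - 4)) = -3*(-78) + 0 = 234 + 0 = 234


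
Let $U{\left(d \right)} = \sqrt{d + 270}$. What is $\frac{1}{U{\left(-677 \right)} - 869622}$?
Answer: $- \frac{869622}{756242423291} - \frac{i \sqrt{407}}{756242423291} \approx -1.1499 \cdot 10^{-6} - 2.6677 \cdot 10^{-11} i$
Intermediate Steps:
$U{\left(d \right)} = \sqrt{270 + d}$
$\frac{1}{U{\left(-677 \right)} - 869622} = \frac{1}{\sqrt{270 - 677} - 869622} = \frac{1}{\sqrt{-407} - 869622} = \frac{1}{i \sqrt{407} - 869622} = \frac{1}{-869622 + i \sqrt{407}}$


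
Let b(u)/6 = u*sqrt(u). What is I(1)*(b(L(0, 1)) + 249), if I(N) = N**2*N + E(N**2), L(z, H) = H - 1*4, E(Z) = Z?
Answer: 498 - 36*I*sqrt(3) ≈ 498.0 - 62.354*I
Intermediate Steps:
L(z, H) = -4 + H (L(z, H) = H - 4 = -4 + H)
b(u) = 6*u**(3/2) (b(u) = 6*(u*sqrt(u)) = 6*u**(3/2))
I(N) = N**2 + N**3 (I(N) = N**2*N + N**2 = N**3 + N**2 = N**2 + N**3)
I(1)*(b(L(0, 1)) + 249) = (1**2*(1 + 1))*(6*(-4 + 1)**(3/2) + 249) = (1*2)*(6*(-3)**(3/2) + 249) = 2*(6*(-3*I*sqrt(3)) + 249) = 2*(-18*I*sqrt(3) + 249) = 2*(249 - 18*I*sqrt(3)) = 498 - 36*I*sqrt(3)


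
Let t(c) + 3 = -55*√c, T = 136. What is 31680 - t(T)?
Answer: 31683 + 110*√34 ≈ 32324.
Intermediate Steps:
t(c) = -3 - 55*√c
31680 - t(T) = 31680 - (-3 - 110*√34) = 31680 + (3 + 110*√34) = 31683 + 110*√34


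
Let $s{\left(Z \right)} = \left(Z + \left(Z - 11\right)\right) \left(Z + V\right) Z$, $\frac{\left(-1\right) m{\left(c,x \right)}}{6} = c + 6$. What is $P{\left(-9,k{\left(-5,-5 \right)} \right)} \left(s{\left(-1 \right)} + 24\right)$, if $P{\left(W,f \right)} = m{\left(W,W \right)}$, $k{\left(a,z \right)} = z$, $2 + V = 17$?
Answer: $3708$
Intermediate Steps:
$V = 15$ ($V = -2 + 17 = 15$)
$m{\left(c,x \right)} = -36 - 6 c$ ($m{\left(c,x \right)} = - 6 \left(c + 6\right) = - 6 \left(6 + c\right) = -36 - 6 c$)
$P{\left(W,f \right)} = -36 - 6 W$
$s{\left(Z \right)} = Z \left(-11 + 2 Z\right) \left(15 + Z\right)$ ($s{\left(Z \right)} = \left(Z + \left(Z - 11\right)\right) \left(Z + 15\right) Z = \left(Z + \left(Z - 11\right)\right) \left(15 + Z\right) Z = \left(Z + \left(-11 + Z\right)\right) \left(15 + Z\right) Z = \left(-11 + 2 Z\right) \left(15 + Z\right) Z = Z \left(-11 + 2 Z\right) \left(15 + Z\right)$)
$P{\left(-9,k{\left(-5,-5 \right)} \right)} \left(s{\left(-1 \right)} + 24\right) = \left(-36 - -54\right) \left(- (-165 + 2 \left(-1\right)^{2} + 19 \left(-1\right)) + 24\right) = \left(-36 + 54\right) \left(- (-165 + 2 \cdot 1 - 19) + 24\right) = 18 \left(- (-165 + 2 - 19) + 24\right) = 18 \left(\left(-1\right) \left(-182\right) + 24\right) = 18 \left(182 + 24\right) = 18 \cdot 206 = 3708$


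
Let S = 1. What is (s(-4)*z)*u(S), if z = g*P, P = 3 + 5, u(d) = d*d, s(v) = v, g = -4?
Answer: 128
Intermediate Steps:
u(d) = d**2
P = 8
z = -32 (z = -4*8 = -32)
(s(-4)*z)*u(S) = -4*(-32)*1**2 = 128*1 = 128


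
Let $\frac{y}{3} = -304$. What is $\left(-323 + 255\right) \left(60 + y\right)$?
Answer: $57936$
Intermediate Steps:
$y = -912$ ($y = 3 \left(-304\right) = -912$)
$\left(-323 + 255\right) \left(60 + y\right) = \left(-323 + 255\right) \left(60 - 912\right) = \left(-68\right) \left(-852\right) = 57936$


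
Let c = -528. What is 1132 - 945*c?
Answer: 500092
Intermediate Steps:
1132 - 945*c = 1132 - 945*(-528) = 1132 + 498960 = 500092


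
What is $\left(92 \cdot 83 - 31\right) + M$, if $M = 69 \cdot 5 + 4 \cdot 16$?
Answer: $8014$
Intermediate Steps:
$M = 409$ ($M = 345 + 64 = 409$)
$\left(92 \cdot 83 - 31\right) + M = \left(92 \cdot 83 - 31\right) + 409 = \left(7636 - 31\right) + 409 = 7605 + 409 = 8014$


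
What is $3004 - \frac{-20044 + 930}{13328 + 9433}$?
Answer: $\frac{68393158}{22761} \approx 3004.8$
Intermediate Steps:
$3004 - \frac{-20044 + 930}{13328 + 9433} = 3004 - - \frac{19114}{22761} = 3004 + \frac{19114}{22761} = \frac{68393158}{22761}$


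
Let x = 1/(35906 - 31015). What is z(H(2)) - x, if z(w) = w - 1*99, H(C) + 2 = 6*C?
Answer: -435300/4891 ≈ -89.000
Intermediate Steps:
H(C) = -2 + 6*C
x = 1/4891 ≈ 0.00020446
z(w) = -99 + w (z(w) = w - 99 = -99 + w)
z(H(2)) - x = (-99 + (-2 + 6*2)) - 1*1/4891 = (-99 + (-2 + 12)) - 1/4891 = (-99 + 10) - 1/4891 = -89 - 1/4891 = -435300/4891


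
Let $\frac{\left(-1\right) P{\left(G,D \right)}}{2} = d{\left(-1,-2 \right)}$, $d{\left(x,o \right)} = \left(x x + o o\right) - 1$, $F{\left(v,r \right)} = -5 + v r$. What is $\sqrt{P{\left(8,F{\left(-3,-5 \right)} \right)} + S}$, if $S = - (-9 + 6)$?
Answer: $i \sqrt{5} \approx 2.2361 i$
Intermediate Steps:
$F{\left(v,r \right)} = -5 + r v$
$d{\left(x,o \right)} = -1 + o^{2} + x^{2}$ ($d{\left(x,o \right)} = \left(x^{2} + o^{2}\right) - 1 = \left(o^{2} + x^{2}\right) - 1 = -1 + o^{2} + x^{2}$)
$S = 3$ ($S = \left(-1\right) \left(-3\right) = 3$)
$P{\left(G,D \right)} = -8$ ($P{\left(G,D \right)} = - 2 \left(-1 + \left(-2\right)^{2} + \left(-1\right)^{2}\right) = - 2 \left(-1 + 4 + 1\right) = \left(-2\right) 4 = -8$)
$\sqrt{P{\left(8,F{\left(-3,-5 \right)} \right)} + S} = \sqrt{-8 + 3} = \sqrt{-5} = i \sqrt{5}$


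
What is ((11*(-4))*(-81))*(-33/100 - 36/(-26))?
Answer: 1221561/325 ≈ 3758.6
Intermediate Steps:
((11*(-4))*(-81))*(-33/100 - 36/(-26)) = (-44*(-81))*(-33*1/100 - 36*(-1/26)) = 3564*(-33/100 + 18/13) = 3564*(1371/1300) = 1221561/325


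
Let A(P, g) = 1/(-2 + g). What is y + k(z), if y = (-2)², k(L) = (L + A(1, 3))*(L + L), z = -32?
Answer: 1988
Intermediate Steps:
k(L) = 2*L*(1 + L) (k(L) = (L + 1/(-2 + 3))*(L + L) = (L + 1/1)*(2*L) = (L + 1)*(2*L) = (1 + L)*(2*L) = 2*L*(1 + L))
y = 4
y + k(z) = 4 + 2*(-32)*(1 - 32) = 4 + 2*(-32)*(-31) = 4 + 1984 = 1988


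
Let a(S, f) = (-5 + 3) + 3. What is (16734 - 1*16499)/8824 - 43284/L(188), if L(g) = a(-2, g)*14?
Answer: -190967363/61768 ≈ -3091.7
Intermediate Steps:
a(S, f) = 1 (a(S, f) = -2 + 3 = 1)
L(g) = 14 (L(g) = 1*14 = 14)
(16734 - 1*16499)/8824 - 43284/L(188) = (16734 - 1*16499)/8824 - 43284/14 = (16734 - 16499)*(1/8824) - 43284*1/14 = 235*(1/8824) - 21642/7 = 235/8824 - 21642/7 = -190967363/61768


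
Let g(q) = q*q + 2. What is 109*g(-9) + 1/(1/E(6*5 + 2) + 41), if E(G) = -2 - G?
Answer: 12602505/1393 ≈ 9047.0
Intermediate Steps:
g(q) = 2 + q² (g(q) = q² + 2 = 2 + q²)
109*g(-9) + 1/(1/E(6*5 + 2) + 41) = 109*(2 + (-9)²) + 1/(1/(-2 - (6*5 + 2)) + 41) = 109*(2 + 81) + 1/(1/(-2 - (30 + 2)) + 41) = 109*83 + 1/(1/(-2 - 1*32) + 41) = 9047 + 1/(1/(-2 - 32) + 41) = 9047 + 1/(1/(-34) + 41) = 9047 + 1/(-1/34 + 41) = 9047 + 1/(1393/34) = 9047 + 34/1393 = 12602505/1393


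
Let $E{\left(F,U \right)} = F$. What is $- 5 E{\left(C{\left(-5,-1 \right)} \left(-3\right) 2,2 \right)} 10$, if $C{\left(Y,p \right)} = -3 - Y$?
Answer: $600$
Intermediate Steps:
$- 5 E{\left(C{\left(-5,-1 \right)} \left(-3\right) 2,2 \right)} 10 = - 5 \left(-3 - -5\right) \left(-3\right) 2 \cdot 10 = - 5 \left(-3 + 5\right) \left(-3\right) 2 \cdot 10 = - 5 \cdot 2 \left(-3\right) 2 \cdot 10 = - 5 \left(\left(-6\right) 2\right) 10 = \left(-5\right) \left(-12\right) 10 = 60 \cdot 10 = 600$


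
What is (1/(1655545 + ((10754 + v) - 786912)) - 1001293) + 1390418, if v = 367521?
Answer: 485203075501/1246908 ≈ 3.8913e+5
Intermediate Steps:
(1/(1655545 + ((10754 + v) - 786912)) - 1001293) + 1390418 = (1/(1655545 + ((10754 + 367521) - 786912)) - 1001293) + 1390418 = (1/(1655545 + (378275 - 786912)) - 1001293) + 1390418 = (1/(1655545 - 408637) - 1001293) + 1390418 = (1/1246908 - 1001293) + 1390418 = -1248520252043/1246908 + 1390418 = 485203075501/1246908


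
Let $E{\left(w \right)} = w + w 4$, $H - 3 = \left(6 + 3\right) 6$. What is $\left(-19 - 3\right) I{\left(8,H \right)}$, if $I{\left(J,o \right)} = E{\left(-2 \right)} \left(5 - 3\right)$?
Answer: $440$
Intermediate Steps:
$H = 57$ ($H = 3 + \left(6 + 3\right) 6 = 3 + 9 \cdot 6 = 3 + 54 = 57$)
$E{\left(w \right)} = 5 w$ ($E{\left(w \right)} = w + 4 w = 5 w$)
$I{\left(J,o \right)} = -20$ ($I{\left(J,o \right)} = 5 \left(-2\right) \left(5 - 3\right) = \left(-10\right) 2 = -20$)
$\left(-19 - 3\right) I{\left(8,H \right)} = \left(-19 - 3\right) \left(-20\right) = \left(-22\right) \left(-20\right) = 440$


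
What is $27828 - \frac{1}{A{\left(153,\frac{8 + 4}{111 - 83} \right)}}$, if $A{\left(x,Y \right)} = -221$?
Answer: $\frac{6149989}{221} \approx 27828.0$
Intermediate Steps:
$27828 - \frac{1}{A{\left(153,\frac{8 + 4}{111 - 83} \right)}} = 27828 - \frac{1}{-221} = 27828 - - \frac{1}{221} = 27828 + \frac{1}{221} = \frac{6149989}{221}$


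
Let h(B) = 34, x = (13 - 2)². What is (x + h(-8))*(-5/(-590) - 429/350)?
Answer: -389608/2065 ≈ -188.67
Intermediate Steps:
x = 121 (x = 11² = 121)
(x + h(-8))*(-5/(-590) - 429/350) = (121 + 34)*(-5/(-590) - 429/350) = 155*(-5*(-1/590) - 429*1/350) = 155*(1/118 - 429/350) = 155*(-12568/10325) = -389608/2065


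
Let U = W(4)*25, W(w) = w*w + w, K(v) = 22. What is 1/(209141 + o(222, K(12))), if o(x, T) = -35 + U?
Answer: 1/209606 ≈ 4.7709e-6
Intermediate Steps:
W(w) = w + w**2 (W(w) = w**2 + w = w + w**2)
U = 500 (U = (4*(1 + 4))*25 = (4*5)*25 = 20*25 = 500)
o(x, T) = 465 (o(x, T) = -35 + 500 = 465)
1/(209141 + o(222, K(12))) = 1/(209141 + 465) = 1/209606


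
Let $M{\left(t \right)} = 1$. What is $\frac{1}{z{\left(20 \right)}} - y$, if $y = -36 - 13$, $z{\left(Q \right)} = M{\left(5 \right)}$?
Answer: $50$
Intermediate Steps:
$z{\left(Q \right)} = 1$
$y = -49$
$\frac{1}{z{\left(20 \right)}} - y = 1^{-1} - -49 = 1 + 49 = 50$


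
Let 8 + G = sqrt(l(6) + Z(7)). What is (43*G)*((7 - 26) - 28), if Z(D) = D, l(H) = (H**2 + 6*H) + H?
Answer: 16168 - 2021*sqrt(85) ≈ -2464.7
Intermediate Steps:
l(H) = H**2 + 7*H
G = -8 + sqrt(85) (G = -8 + sqrt(6*(7 + 6) + 7) = -8 + sqrt(6*13 + 7) = -8 + sqrt(78 + 7) = -8 + sqrt(85) ≈ 1.2195)
(43*G)*((7 - 26) - 28) = (43*(-8 + sqrt(85)))*((7 - 26) - 28) = (-344 + 43*sqrt(85))*(-19 - 28) = (-344 + 43*sqrt(85))*(-47) = 16168 - 2021*sqrt(85)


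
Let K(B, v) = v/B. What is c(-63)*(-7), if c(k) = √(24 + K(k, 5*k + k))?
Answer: -7*√30 ≈ -38.341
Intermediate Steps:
c(k) = √30 (c(k) = √(24 + (5*k + k)/k) = √(24 + (6*k)/k) = √(24 + 6) = √30)
c(-63)*(-7) = √30*(-7) = -7*√30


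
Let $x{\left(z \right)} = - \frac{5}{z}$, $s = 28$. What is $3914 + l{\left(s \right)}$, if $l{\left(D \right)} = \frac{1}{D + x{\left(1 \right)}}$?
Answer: $\frac{90023}{23} \approx 3914.0$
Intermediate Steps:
$l{\left(D \right)} = \frac{1}{-5 + D}$ ($l{\left(D \right)} = \frac{1}{D - \frac{5}{1}} = \frac{1}{D - 5} = \frac{1}{-5 + D}$)
$3914 + l{\left(s \right)} = 3914 + \frac{1}{-5 + 28} = 3914 + \frac{1}{23} = \frac{90023}{23}$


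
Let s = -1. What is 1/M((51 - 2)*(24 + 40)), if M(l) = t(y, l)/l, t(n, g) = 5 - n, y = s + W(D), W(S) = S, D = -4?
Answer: 1568/5 ≈ 313.60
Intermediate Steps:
y = -5 (y = -1 - 4 = -5)
M(l) = 10/l (M(l) = (5 - 1*(-5))/l = (5 + 5)/l = 10/l)
1/M((51 - 2)*(24 + 40)) = 1/(10/(((51 - 2)*(24 + 40)))) = 1/(10/((49*64))) = 1/(10/3136) = 1/(10*(1/3136)) = 1/(5/1568) = 1568/5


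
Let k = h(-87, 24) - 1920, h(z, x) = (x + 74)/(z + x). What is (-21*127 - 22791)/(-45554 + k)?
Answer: 114561/213640 ≈ 0.53623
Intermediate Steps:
h(z, x) = (74 + x)/(x + z)
k = -17294/9 (k = (74 + 24)/(24 - 87) - 1920 = 98/(-63) - 1920 = -1/63*98 - 1920 = -14/9 - 1920 = -17294/9 ≈ -1921.6)
(-21*127 - 22791)/(-45554 + k) = (-21*127 - 22791)/(-45554 - 17294/9) = (-2667 - 22791)/(-427280/9) = -25458*(-9/427280) = 114561/213640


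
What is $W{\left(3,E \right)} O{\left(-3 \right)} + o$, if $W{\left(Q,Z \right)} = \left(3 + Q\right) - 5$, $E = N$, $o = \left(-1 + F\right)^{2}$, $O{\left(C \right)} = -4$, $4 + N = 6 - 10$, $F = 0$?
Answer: $-3$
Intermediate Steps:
$N = -8$ ($N = -4 + \left(6 - 10\right) = -4 - 4 = -8$)
$o = 1$ ($o = \left(-1 + 0\right)^{2} = \left(-1\right)^{2} = 1$)
$E = -8$
$W{\left(Q,Z \right)} = -2 + Q$
$W{\left(3,E \right)} O{\left(-3 \right)} + o = \left(-2 + 3\right) \left(-4\right) + 1 = 1 \left(-4\right) + 1 = -4 + 1 = -3$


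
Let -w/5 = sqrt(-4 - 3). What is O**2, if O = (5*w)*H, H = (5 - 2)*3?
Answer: -354375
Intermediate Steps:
H = 9 (H = 3*3 = 9)
w = -5*I*sqrt(7) (w = -5*sqrt(-4 - 3) = -5*I*sqrt(7) ≈ -13.229*I)
O = -225*I*sqrt(7) (O = (5*(-5*I*sqrt(7)))*9 = -25*I*sqrt(7)*9 = -225*I*sqrt(7) ≈ -595.29*I)
O**2 = (-225*I*sqrt(7))**2 = -354375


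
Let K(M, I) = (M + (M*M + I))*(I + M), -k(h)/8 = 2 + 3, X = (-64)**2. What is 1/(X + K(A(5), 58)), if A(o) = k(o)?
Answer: 1/33220 ≈ 3.0102e-5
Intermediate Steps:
X = 4096
k(h) = -40 (k(h) = -8*(2 + 3) = -8*5 = -40)
A(o) = -40
K(M, I) = (I + M)*(I + M + M**2) (K(M, I) = (M + (M**2 + I))*(I + M) = (M + (I + M**2))*(I + M) = (I + M + M**2)*(I + M) = (I + M)*(I + M + M**2))
1/(X + K(A(5), 58)) = 1/(4096 + (58**2 + (-40)**2 + (-40)**3 + 58*(-40)**2 + 2*58*(-40))) = 1/(4096 + (3364 + 1600 - 64000 + 58*1600 - 4640)) = 1/(4096 + (3364 + 1600 - 64000 + 92800 - 4640)) = 1/(4096 + 29124) = 1/33220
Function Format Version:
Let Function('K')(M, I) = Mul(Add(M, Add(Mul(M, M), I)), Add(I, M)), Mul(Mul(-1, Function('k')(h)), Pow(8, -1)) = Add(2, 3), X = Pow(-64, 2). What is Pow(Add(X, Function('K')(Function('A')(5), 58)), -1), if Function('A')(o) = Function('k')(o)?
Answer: Rational(1, 33220) ≈ 3.0102e-5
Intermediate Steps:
X = 4096
Function('k')(h) = -40 (Function('k')(h) = Mul(-8, Add(2, 3)) = Mul(-8, 5) = -40)
Function('A')(o) = -40
Function('K')(M, I) = Mul(Add(I, M), Add(I, M, Pow(M, 2))) (Function('K')(M, I) = Mul(Add(M, Add(Pow(M, 2), I)), Add(I, M)) = Mul(Add(M, Add(I, Pow(M, 2))), Add(I, M)) = Mul(Add(I, M, Pow(M, 2)), Add(I, M)) = Mul(Add(I, M), Add(I, M, Pow(M, 2))))
Pow(Add(X, Function('K')(Function('A')(5), 58)), -1) = Pow(Add(4096, Add(Pow(58, 2), Pow(-40, 2), Pow(-40, 3), Mul(58, Pow(-40, 2)), Mul(2, 58, -40))), -1) = Pow(Add(4096, Add(3364, 1600, -64000, Mul(58, 1600), -4640)), -1) = Pow(Add(4096, Add(3364, 1600, -64000, 92800, -4640)), -1) = Pow(Add(4096, 29124), -1) = Pow(33220, -1) = Rational(1, 33220)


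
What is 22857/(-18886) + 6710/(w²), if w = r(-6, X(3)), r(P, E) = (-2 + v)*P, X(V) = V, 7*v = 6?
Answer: 81011387/572544 ≈ 141.49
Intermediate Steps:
v = 6/7 (v = (⅐)*6 = 6/7 ≈ 0.85714)
r(P, E) = -8*P/7 (r(P, E) = (-2 + 6/7)*P = -8*P/7)
w = 48/7 (w = -8/7*(-6) = 48/7 ≈ 6.8571)
22857/(-18886) + 6710/(w²) = 22857/(-18886) + 6710/((48/7)²) = 22857*(-1/18886) + 6710/(2304/49) = -1203/994 + 6710*(49/2304) = -1203/994 + 164395/1152 = 81011387/572544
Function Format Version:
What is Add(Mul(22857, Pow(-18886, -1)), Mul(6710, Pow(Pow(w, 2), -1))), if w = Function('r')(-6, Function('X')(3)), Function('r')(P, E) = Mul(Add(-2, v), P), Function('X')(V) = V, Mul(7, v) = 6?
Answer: Rational(81011387, 572544) ≈ 141.49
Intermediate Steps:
v = Rational(6, 7) (v = Mul(Rational(1, 7), 6) = Rational(6, 7) ≈ 0.85714)
Function('r')(P, E) = Mul(Rational(-8, 7), P) (Function('r')(P, E) = Mul(Add(-2, Rational(6, 7)), P) = Mul(Rational(-8, 7), P))
w = Rational(48, 7) (w = Mul(Rational(-8, 7), -6) = Rational(48, 7) ≈ 6.8571)
Add(Mul(22857, Pow(-18886, -1)), Mul(6710, Pow(Pow(w, 2), -1))) = Add(Mul(22857, Pow(-18886, -1)), Mul(6710, Pow(Pow(Rational(48, 7), 2), -1))) = Add(Mul(22857, Rational(-1, 18886)), Mul(6710, Pow(Rational(2304, 49), -1))) = Add(Rational(-1203, 994), Mul(6710, Rational(49, 2304))) = Add(Rational(-1203, 994), Rational(164395, 1152)) = Rational(81011387, 572544)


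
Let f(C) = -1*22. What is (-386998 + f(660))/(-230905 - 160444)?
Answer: 10460/10577 ≈ 0.98894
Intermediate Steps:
f(C) = -22
(-386998 + f(660))/(-230905 - 160444) = (-386998 - 22)/(-230905 - 160444) = -387020/(-391349) = -387020*(-1/391349) = 10460/10577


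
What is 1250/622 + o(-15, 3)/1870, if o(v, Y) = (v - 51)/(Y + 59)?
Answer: 3292817/1638970 ≈ 2.0091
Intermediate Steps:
o(v, Y) = (-51 + v)/(59 + Y)
1250/622 + o(-15, 3)/1870 = 1250/622 + ((-51 - 15)/(59 + 3))/1870 = 1250*(1/622) + (-66/62)*(1/1870) = 625/311 + ((1/62)*(-66))*(1/1870) = 625/311 - 33/31*1/1870 = 625/311 - 3/5270 = 3292817/1638970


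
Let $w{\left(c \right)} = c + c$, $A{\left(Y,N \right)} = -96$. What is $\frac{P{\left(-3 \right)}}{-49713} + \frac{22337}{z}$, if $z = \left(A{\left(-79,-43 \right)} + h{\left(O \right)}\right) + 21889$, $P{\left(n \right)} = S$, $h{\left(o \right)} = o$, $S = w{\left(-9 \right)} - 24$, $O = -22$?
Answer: $\frac{370451221}{360767241} \approx 1.0268$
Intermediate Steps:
$w{\left(c \right)} = 2 c$
$S = -42$ ($S = 2 \left(-9\right) - 24 = -18 - 24 = -42$)
$P{\left(n \right)} = -42$
$z = 21771$ ($z = \left(-96 - 22\right) + 21889 = -118 + 21889 = 21771$)
$\frac{P{\left(-3 \right)}}{-49713} + \frac{22337}{z} = - \frac{42}{-49713} + \frac{22337}{21771} = \left(-42\right) \left(- \frac{1}{49713}\right) + 22337 \cdot \frac{1}{21771} = \frac{14}{16571} + \frac{22337}{21771} = \frac{370451221}{360767241}$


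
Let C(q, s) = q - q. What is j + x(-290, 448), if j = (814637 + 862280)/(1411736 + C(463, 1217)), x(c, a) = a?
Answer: 634134645/1411736 ≈ 449.19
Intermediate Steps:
C(q, s) = 0
j = 1676917/1411736 (j = (814637 + 862280)/(1411736 + 0) = 1676917/1411736 ≈ 1.1878)
j + x(-290, 448) = 1676917/1411736 + 448 = 634134645/1411736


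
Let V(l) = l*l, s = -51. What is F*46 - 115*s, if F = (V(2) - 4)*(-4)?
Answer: 5865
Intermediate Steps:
V(l) = l**2
F = 0 (F = (2**2 - 4)*(-4) = (4 - 4)*(-4) = 0*(-4) = 0)
F*46 - 115*s = 0*46 - 115*(-51) = 0 + 5865 = 5865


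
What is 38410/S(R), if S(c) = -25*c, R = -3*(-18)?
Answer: -3841/135 ≈ -28.452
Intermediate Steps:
R = 54
38410/S(R) = 38410/((-25*54)) = 38410/(-1350) = 38410*(-1/1350) = -3841/135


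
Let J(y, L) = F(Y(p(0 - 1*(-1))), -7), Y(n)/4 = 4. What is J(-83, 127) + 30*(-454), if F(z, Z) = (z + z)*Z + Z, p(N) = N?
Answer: -13851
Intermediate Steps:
Y(n) = 16 (Y(n) = 4*4 = 16)
F(z, Z) = Z + 2*Z*z (F(z, Z) = (2*z)*Z + Z = 2*Z*z + Z = Z + 2*Z*z)
J(y, L) = -231 (J(y, L) = -7*(1 + 2*16) = -7*(1 + 32) = -7*33 = -231)
J(-83, 127) + 30*(-454) = -231 + 30*(-454) = -231 - 13620 = -13851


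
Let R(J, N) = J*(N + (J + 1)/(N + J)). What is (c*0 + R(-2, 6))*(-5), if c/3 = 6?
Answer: 115/2 ≈ 57.500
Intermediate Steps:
c = 18 (c = 3*6 = 18)
R(J, N) = J*(N + (1 + J)/(J + N))
(c*0 + R(-2, 6))*(-5) = (18*0 - 2*(1 - 2 + 6² - 2*6)/(-2 + 6))*(-5) = (0 - 2*(1 - 2 + 36 - 12)/4)*(-5) = (0 - 2*¼*23)*(-5) = (0 - 23/2)*(-5) = -23/2*(-5) = 115/2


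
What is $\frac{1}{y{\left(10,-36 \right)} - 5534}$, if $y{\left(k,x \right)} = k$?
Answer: $- \frac{1}{5524} \approx -0.00018103$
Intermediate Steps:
$\frac{1}{y{\left(10,-36 \right)} - 5534} = \frac{1}{10 - 5534} = \frac{1}{-5524} = - \frac{1}{5524}$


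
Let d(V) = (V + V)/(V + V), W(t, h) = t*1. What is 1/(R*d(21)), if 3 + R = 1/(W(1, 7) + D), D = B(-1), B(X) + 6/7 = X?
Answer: -6/25 ≈ -0.24000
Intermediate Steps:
W(t, h) = t
B(X) = -6/7 + X
D = -13/7 (D = -6/7 - 1 = -13/7 ≈ -1.8571)
d(V) = 1 (d(V) = (2*V)/((2*V)) = (2*V)*(1/(2*V)) = 1)
R = -25/6 (R = -3 + 1/(1 - 13/7) = -3 + 1/(-6/7) = -3 - 7/6 = -25/6 ≈ -4.1667)
1/(R*d(21)) = 1/(-25/6*1) = 1/(-25/6) = -6/25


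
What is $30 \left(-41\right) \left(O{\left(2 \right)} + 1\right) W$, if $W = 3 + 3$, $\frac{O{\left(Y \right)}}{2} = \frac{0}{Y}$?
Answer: $-7380$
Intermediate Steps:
$O{\left(Y \right)} = 0$ ($O{\left(Y \right)} = 2 \frac{0}{Y} = 2 \cdot 0 = 0$)
$W = 6$
$30 \left(-41\right) \left(O{\left(2 \right)} + 1\right) W = 30 \left(-41\right) \left(0 + 1\right) 6 = - 1230 \cdot 1 \cdot 6 = \left(-1230\right) 6 = -7380$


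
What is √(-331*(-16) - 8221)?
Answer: 15*I*√13 ≈ 54.083*I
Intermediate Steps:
√(-331*(-16) - 8221) = √(5296 - 8221) = √(-2925) = 15*I*√13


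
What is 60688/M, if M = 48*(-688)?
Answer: -3793/2064 ≈ -1.8377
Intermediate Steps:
M = -33024
60688/M = 60688/(-33024) = 60688*(-1/33024) = -3793/2064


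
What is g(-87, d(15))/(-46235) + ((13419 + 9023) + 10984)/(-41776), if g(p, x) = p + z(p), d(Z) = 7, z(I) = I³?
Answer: 370968639/27593048 ≈ 13.444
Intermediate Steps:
g(p, x) = p + p³
g(-87, d(15))/(-46235) + ((13419 + 9023) + 10984)/(-41776) = (-87 + (-87)³)/(-46235) + ((13419 + 9023) + 10984)/(-41776) = (-87 - 658503)*(-1/46235) + (22442 + 10984)*(-1/41776) = -658590*(-1/46235) + 33426*(-1/41776) = 131718/9247 - 16713/20888 = 370968639/27593048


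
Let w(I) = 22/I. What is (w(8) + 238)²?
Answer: 927369/16 ≈ 57961.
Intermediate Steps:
(w(8) + 238)² = (22/8 + 238)² = (22*(⅛) + 238)² = (11/4 + 238)² = (963/4)² = 927369/16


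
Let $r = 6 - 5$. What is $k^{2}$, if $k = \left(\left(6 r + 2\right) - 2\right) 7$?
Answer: $1764$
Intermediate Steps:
$r = 1$ ($r = 6 - 5 = 1$)
$k = 42$ ($k = \left(\left(6 \cdot 1 + 2\right) - 2\right) 7 = \left(\left(6 + 2\right) - 2\right) 7 = \left(8 - 2\right) 7 = 6 \cdot 7 = 42$)
$k^{2} = 42^{2} = 1764$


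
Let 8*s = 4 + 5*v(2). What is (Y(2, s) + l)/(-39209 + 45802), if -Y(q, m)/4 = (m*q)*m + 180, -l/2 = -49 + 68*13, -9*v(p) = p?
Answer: -387349/1068066 ≈ -0.36266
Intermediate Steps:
v(p) = -p/9
l = -1670 (l = -2*(-49 + 68*13) = -2*(-49 + 884) = -2*835 = -1670)
s = 13/36 (s = (4 + 5*(-⅑*2))/8 = (4 + 5*(-2/9))/8 = (4 - 10/9)/8 = (⅛)*(26/9) = 13/36 ≈ 0.36111)
Y(q, m) = -720 - 4*q*m² (Y(q, m) = -4*((m*q)*m + 180) = -4*(q*m² + 180) = -4*(180 + q*m²) = -720 - 4*q*m²)
(Y(2, s) + l)/(-39209 + 45802) = ((-720 - 4*2*(13/36)²) - 1670)/(-39209 + 45802) = ((-720 - 4*2*169/1296) - 1670)/6593 = ((-720 - 169/162) - 1670)*(1/6593) = (-116809/162 - 1670)*(1/6593) = -387349/162*1/6593 = -387349/1068066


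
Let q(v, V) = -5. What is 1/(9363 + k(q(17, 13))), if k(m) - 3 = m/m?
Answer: 1/9367 ≈ 0.00010676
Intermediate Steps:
k(m) = 4 (k(m) = 3 + m/m = 3 + 1 = 4)
1/(9363 + k(q(17, 13))) = 1/(9363 + 4) = 1/9367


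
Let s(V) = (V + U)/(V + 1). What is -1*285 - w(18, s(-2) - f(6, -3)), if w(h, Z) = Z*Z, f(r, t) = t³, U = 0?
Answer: -1126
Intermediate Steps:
s(V) = V/(1 + V) (s(V) = (V + 0)/(V + 1) = V/(1 + V))
w(h, Z) = Z²
-1*285 - w(18, s(-2) - f(6, -3)) = -1*285 - (-2/(1 - 2) - 1*(-3)³)² = -285 - (-2/(-1) - 1*(-27))² = -285 - (-2*(-1) + 27)² = -285 - (2 + 27)² = -285 - 1*29² = -285 - 1*841 = -285 - 841 = -1126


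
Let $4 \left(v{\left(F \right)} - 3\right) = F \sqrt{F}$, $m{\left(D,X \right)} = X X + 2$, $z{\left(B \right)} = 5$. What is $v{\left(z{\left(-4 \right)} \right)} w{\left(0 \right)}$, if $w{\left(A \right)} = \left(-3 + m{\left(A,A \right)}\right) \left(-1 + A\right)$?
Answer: $3 + \frac{5 \sqrt{5}}{4} \approx 5.7951$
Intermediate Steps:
$m{\left(D,X \right)} = 2 + X^{2}$ ($m{\left(D,X \right)} = X^{2} + 2 = 2 + X^{2}$)
$v{\left(F \right)} = 3 + \frac{F^{\frac{3}{2}}}{4}$ ($v{\left(F \right)} = 3 + \frac{F \sqrt{F}}{4} = 3 + \frac{F^{\frac{3}{2}}}{4}$)
$w{\left(A \right)} = \left(-1 + A\right) \left(-1 + A^{2}\right)$ ($w{\left(A \right)} = \left(-3 + \left(2 + A^{2}\right)\right) \left(-1 + A\right) = \left(-1 + A^{2}\right) \left(-1 + A\right) = \left(-1 + A\right) \left(-1 + A^{2}\right)$)
$v{\left(z{\left(-4 \right)} \right)} w{\left(0 \right)} = \left(3 + \frac{5^{\frac{3}{2}}}{4}\right) \left(1 + 0^{3} - 0 - 0^{2}\right) = \left(3 + \frac{5 \sqrt{5}}{4}\right) \left(1 + 0 + 0 - 0\right) = \left(3 + \frac{5 \sqrt{5}}{4}\right) \left(1 + 0 + 0 + 0\right) = \left(3 + \frac{5 \sqrt{5}}{4}\right) 1 = 3 + \frac{5 \sqrt{5}}{4}$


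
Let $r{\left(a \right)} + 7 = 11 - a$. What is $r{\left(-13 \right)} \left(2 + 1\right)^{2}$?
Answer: $153$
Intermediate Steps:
$r{\left(a \right)} = 4 - a$ ($r{\left(a \right)} = -7 - \left(-11 + a\right) = 4 - a$)
$r{\left(-13 \right)} \left(2 + 1\right)^{2} = \left(4 - -13\right) \left(2 + 1\right)^{2} = \left(4 + 13\right) 3^{2} = 17 \cdot 9 = 153$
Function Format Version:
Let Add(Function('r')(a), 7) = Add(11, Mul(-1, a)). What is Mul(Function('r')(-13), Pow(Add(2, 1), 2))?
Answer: 153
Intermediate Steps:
Function('r')(a) = Add(4, Mul(-1, a)) (Function('r')(a) = Add(-7, Add(11, Mul(-1, a))) = Add(4, Mul(-1, a)))
Mul(Function('r')(-13), Pow(Add(2, 1), 2)) = Mul(Add(4, Mul(-1, -13)), Pow(Add(2, 1), 2)) = Mul(Add(4, 13), Pow(3, 2)) = Mul(17, 9) = 153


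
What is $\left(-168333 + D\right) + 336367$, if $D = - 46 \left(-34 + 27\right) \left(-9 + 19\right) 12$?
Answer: $206674$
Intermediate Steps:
$D = 38640$ ($D = - 46 \left(\left(-7\right) 10\right) 12 = \left(-46\right) \left(-70\right) 12 = 3220 \cdot 12 = 38640$)
$\left(-168333 + D\right) + 336367 = \left(-168333 + 38640\right) + 336367 = -129693 + 336367 = 206674$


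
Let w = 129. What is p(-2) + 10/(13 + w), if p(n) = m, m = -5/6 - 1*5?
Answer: -2455/426 ≈ -5.7629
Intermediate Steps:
m = -35/6 (m = -5*⅙ - 5 = -⅚ - 5 = -35/6 ≈ -5.8333)
p(n) = -35/6
p(-2) + 10/(13 + w) = -35/6 + 10/(13 + 129) = -35/6 + 10/142 = -35/6 + 10*(1/142) = -35/6 + 5/71 = -2455/426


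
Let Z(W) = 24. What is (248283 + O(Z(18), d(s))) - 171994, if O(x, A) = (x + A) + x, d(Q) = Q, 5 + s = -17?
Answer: 76315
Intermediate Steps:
s = -22 (s = -5 - 17 = -22)
O(x, A) = A + 2*x (O(x, A) = (A + x) + x = A + 2*x)
(248283 + O(Z(18), d(s))) - 171994 = (248283 + (-22 + 2*24)) - 171994 = (248283 + (-22 + 48)) - 171994 = (248283 + 26) - 171994 = 248309 - 171994 = 76315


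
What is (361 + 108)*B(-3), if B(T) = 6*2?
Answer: 5628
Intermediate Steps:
B(T) = 12
(361 + 108)*B(-3) = (361 + 108)*12 = 469*12 = 5628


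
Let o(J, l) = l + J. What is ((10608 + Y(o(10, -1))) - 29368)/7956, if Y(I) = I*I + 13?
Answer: -61/26 ≈ -2.3462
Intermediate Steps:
o(J, l) = J + l
Y(I) = 13 + I² (Y(I) = I² + 13 = 13 + I²)
((10608 + Y(o(10, -1))) - 29368)/7956 = ((10608 + (13 + (10 - 1)²)) - 29368)/7956 = ((10608 + (13 + 9²)) - 29368)*(1/7956) = ((10608 + (13 + 81)) - 29368)*(1/7956) = ((10608 + 94) - 29368)*(1/7956) = (10702 - 29368)*(1/7956) = -18666*1/7956 = -61/26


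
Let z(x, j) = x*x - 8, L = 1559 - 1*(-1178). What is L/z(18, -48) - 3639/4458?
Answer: 1841937/234788 ≈ 7.8451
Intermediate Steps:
L = 2737 (L = 1559 + 1178 = 2737)
z(x, j) = -8 + x**2 (z(x, j) = x**2 - 8 = -8 + x**2)
L/z(18, -48) - 3639/4458 = 2737/(-8 + 18**2) - 3639/4458 = 2737/(-8 + 324) - 3639*1/4458 = 2737/316 - 1213/1486 = 1841937/234788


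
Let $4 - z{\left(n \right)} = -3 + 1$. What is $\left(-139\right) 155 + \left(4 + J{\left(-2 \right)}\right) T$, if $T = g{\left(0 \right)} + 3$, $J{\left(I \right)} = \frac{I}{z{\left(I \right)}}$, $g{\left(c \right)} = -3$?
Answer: $-21545$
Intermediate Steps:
$z{\left(n \right)} = 6$ ($z{\left(n \right)} = 4 - \left(-3 + 1\right) = 4 - -2 = 4 + 2 = 6$)
$J{\left(I \right)} = \frac{I}{6}$
$T = 0$ ($T = -3 + 3 = 0$)
$\left(-139\right) 155 + \left(4 + J{\left(-2 \right)}\right) T = \left(-139\right) 155 + \left(4 + \frac{1}{6} \left(-2\right)\right) 0 = -21545 + \left(4 - \frac{1}{3}\right) 0 = -21545 + \frac{11}{3} \cdot 0 = -21545 + 0 = -21545$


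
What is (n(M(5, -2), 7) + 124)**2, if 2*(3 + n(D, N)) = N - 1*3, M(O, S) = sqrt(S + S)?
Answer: 15129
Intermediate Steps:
M(O, S) = sqrt(2)*sqrt(S) (M(O, S) = sqrt(2*S) = sqrt(2)*sqrt(S))
n(D, N) = -9/2 + N/2 (n(D, N) = -3 + (N - 1*3)/2 = -3 + (N - 3)/2 = -3 + (-3 + N)/2 = -3 + (-3/2 + N/2) = -9/2 + N/2)
(n(M(5, -2), 7) + 124)**2 = ((-9/2 + (1/2)*7) + 124)**2 = ((-9/2 + 7/2) + 124)**2 = (-1 + 124)**2 = 123**2 = 15129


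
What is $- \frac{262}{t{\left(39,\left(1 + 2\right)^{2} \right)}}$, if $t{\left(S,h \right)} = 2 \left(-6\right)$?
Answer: $\frac{131}{6} \approx 21.833$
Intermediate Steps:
$t{\left(S,h \right)} = -12$
$- \frac{262}{t{\left(39,\left(1 + 2\right)^{2} \right)}} = - \frac{262}{-12} = \left(-262\right) \left(- \frac{1}{12}\right) = \frac{131}{6}$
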